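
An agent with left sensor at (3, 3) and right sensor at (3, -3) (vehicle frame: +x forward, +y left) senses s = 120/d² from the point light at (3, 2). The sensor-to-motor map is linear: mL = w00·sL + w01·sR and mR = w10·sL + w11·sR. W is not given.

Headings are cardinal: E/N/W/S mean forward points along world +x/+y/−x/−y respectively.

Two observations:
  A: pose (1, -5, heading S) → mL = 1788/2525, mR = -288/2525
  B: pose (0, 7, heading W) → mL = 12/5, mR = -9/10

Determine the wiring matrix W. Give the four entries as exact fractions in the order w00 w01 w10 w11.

1 -1/2 -1/2 1/2

obs A: pose=(1,-5,S) → sL=120/101, sR=24/25, mL=1788/2525, mR=-288/2525
obs B: pose=(0,7,W) → sL=3, sR=6/5, mL=12/5, mR=-9/10
sensor matrix S = [[120/101, 24/25], [3, 6/5]]; det S = -3672/2525
solve [mL_A; mL_B] = S·[w00; w01] and [mR_A; mR_B] = S·[w10; w11]:
  w00 = 1, w01 = -1/2, w10 = -1/2, w11 = 1/2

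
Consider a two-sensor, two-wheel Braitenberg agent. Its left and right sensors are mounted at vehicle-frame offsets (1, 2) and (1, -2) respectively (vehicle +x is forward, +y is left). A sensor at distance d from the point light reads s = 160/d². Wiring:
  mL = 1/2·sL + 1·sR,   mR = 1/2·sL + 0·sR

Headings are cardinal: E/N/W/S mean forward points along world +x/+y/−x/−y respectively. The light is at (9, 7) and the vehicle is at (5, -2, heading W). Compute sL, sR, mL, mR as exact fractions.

80/73 80/37 7320/2701 40/73

left sensor world pos  = (4, -4); dL² = 146
right sensor world pos = (4, 0); dR² = 74
sL = 160/146 = 80/73
sR = 160/74 = 80/37
mL = 1/2·sL + 1·sR = 7320/2701
mR = 1/2·sL + 0·sR = 40/73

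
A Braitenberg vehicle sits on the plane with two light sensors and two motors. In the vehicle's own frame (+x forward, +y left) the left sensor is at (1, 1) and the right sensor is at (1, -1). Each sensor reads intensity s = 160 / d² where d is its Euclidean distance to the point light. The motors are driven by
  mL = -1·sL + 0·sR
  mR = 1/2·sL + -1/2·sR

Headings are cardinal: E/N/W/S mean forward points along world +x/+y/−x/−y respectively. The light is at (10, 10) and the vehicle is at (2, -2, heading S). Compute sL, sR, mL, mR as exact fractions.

80/109 16/25 -80/109 128/2725

left sensor world pos  = (3, -3); dL² = 218
right sensor world pos = (1, -3); dR² = 250
sL = 160/218 = 80/109
sR = 160/250 = 16/25
mL = -1·sL + 0·sR = -80/109
mR = 1/2·sL + -1/2·sR = 128/2725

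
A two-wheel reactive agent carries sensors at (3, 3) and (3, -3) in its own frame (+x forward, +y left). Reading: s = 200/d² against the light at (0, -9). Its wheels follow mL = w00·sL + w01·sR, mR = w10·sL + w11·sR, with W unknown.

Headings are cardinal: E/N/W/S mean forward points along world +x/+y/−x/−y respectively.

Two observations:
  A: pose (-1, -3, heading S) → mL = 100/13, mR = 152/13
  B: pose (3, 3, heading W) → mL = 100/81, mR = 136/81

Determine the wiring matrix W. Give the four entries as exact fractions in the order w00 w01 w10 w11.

obs A: pose=(-1,-3,S) → sL=200/13, sR=8, mL=100/13, mR=152/13
obs B: pose=(3,3,W) → sL=200/81, sR=8/9, mL=100/81, mR=136/81
sensor matrix S = [[200/13, 8], [200/81, 8/9]]; det S = -6400/1053
solve [mL_A; mL_B] = S·[w00; w01] and [mR_A; mR_B] = S·[w10; w11]:
  w00 = 1/2, w01 = 0, w10 = 1/2, w11 = 1/2

1/2 0 1/2 1/2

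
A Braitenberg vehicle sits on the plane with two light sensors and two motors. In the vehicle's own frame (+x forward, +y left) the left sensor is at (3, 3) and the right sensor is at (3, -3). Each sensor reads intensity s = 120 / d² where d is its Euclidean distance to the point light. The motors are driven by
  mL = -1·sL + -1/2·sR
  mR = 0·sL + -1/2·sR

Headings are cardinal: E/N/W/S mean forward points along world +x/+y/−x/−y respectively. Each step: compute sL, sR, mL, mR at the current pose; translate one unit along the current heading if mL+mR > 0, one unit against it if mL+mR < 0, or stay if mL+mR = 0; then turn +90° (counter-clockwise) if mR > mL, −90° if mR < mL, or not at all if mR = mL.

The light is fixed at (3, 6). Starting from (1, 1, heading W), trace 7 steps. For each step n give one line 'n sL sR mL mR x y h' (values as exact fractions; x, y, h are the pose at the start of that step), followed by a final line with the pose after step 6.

n=0: pose=(1,1,W); sL=120/89, sR=120/29; mL=-8820/2581, mR=-60/29; mL+mR=-14160/2581 → advance -1; mR−mL=120/89 → turn +1·90°
n=1: pose=(2,1,S); sL=30/17, sR=3/2; mL=-171/68, mR=-3/4; mL+mR=-111/34 → advance -1; mR−mL=30/17 → turn +1·90°
n=2: pose=(2,2,E); sL=24, sR=120/53; mL=-1332/53, mR=-60/53; mL+mR=-1392/53 → advance -1; mR−mL=24 → turn +1·90°
n=3: pose=(1,2,N); sL=60/13, sR=60; mL=-450/13, mR=-30; mL+mR=-840/13 → advance -1; mR−mL=60/13 → turn +1·90°
n=4: pose=(1,1,W); sL=120/89, sR=120/29; mL=-8820/2581, mR=-60/29; mL+mR=-14160/2581 → advance -1; mR−mL=120/89 → turn +1·90°
n=5: pose=(2,1,S); sL=30/17, sR=3/2; mL=-171/68, mR=-3/4; mL+mR=-111/34 → advance -1; mR−mL=30/17 → turn +1·90°
n=6: pose=(2,2,E); sL=24, sR=120/53; mL=-1332/53, mR=-60/53; mL+mR=-1392/53 → advance -1; mR−mL=24 → turn +1·90°

0 120/89 120/29 -8820/2581 -60/29 1 1 W
1 30/17 3/2 -171/68 -3/4 2 1 S
2 24 120/53 -1332/53 -60/53 2 2 E
3 60/13 60 -450/13 -30 1 2 N
4 120/89 120/29 -8820/2581 -60/29 1 1 W
5 30/17 3/2 -171/68 -3/4 2 1 S
6 24 120/53 -1332/53 -60/53 2 2 E
final 1 2 N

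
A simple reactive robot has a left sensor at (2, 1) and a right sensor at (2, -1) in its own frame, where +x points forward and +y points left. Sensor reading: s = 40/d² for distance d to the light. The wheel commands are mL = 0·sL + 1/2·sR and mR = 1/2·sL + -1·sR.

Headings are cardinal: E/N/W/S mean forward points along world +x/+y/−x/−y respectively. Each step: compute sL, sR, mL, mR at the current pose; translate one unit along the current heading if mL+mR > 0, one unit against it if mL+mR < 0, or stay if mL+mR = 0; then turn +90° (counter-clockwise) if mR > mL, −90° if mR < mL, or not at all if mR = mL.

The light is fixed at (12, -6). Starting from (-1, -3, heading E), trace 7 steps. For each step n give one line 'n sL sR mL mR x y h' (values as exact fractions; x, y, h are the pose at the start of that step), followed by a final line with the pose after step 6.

0 40/137 8/25 4/25 -596/3425 -1 -3 E
1 4/17 20/113 10/113 -114/1921 -2 -3 S
2 40/257 8/53 4/53 -996/13621 -2 -4 W
3 5/34 10/53 5/53 -415/3604 -3 -4 N
4 40/173 40/169 20/169 -3540/29237 -3 -5 E
5 20/113 4/29 2/29 -162/3277 -4 -5 S
6 8/65 8/65 4/65 -4/65 -4 -6 W
final -4 -6 N

n=0: pose=(-1,-3,E); sL=40/137, sR=8/25; mL=4/25, mR=-596/3425; mL+mR=-48/3425 → advance -1; mR−mL=-1144/3425 → turn -1·90°
n=1: pose=(-2,-3,S); sL=4/17, sR=20/113; mL=10/113, mR=-114/1921; mL+mR=56/1921 → advance +1; mR−mL=-284/1921 → turn -1·90°
n=2: pose=(-2,-4,W); sL=40/257, sR=8/53; mL=4/53, mR=-996/13621; mL+mR=32/13621 → advance +1; mR−mL=-2024/13621 → turn -1·90°
n=3: pose=(-3,-4,N); sL=5/34, sR=10/53; mL=5/53, mR=-415/3604; mL+mR=-75/3604 → advance -1; mR−mL=-755/3604 → turn -1·90°
n=4: pose=(-3,-5,E); sL=40/173, sR=40/169; mL=20/169, mR=-3540/29237; mL+mR=-80/29237 → advance -1; mR−mL=-7000/29237 → turn -1·90°
n=5: pose=(-4,-5,S); sL=20/113, sR=4/29; mL=2/29, mR=-162/3277; mL+mR=64/3277 → advance +1; mR−mL=-388/3277 → turn -1·90°
n=6: pose=(-4,-6,W); sL=8/65, sR=8/65; mL=4/65, mR=-4/65; mL+mR=0 → advance +0; mR−mL=-8/65 → turn -1·90°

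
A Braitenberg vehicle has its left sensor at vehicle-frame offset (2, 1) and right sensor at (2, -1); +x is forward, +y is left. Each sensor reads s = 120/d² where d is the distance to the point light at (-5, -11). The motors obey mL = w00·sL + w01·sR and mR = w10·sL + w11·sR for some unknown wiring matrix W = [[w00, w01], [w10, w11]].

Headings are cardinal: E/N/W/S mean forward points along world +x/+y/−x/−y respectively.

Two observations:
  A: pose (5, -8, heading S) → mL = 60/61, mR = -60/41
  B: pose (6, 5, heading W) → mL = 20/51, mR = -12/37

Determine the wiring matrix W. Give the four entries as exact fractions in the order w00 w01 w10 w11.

1 0 0 -1

obs A: pose=(5,-8,S) → sL=60/61, sR=60/41, mL=60/61, mR=-60/41
obs B: pose=(6,5,W) → sL=20/51, sR=12/37, mL=20/51, mR=-12/37
sensor matrix S = [[60/61, 60/41], [20/51, 12/37]]; det S = -400960/1573129
solve [mL_A; mL_B] = S·[w00; w01] and [mR_A; mR_B] = S·[w10; w11]:
  w00 = 1, w01 = 0, w10 = 0, w11 = -1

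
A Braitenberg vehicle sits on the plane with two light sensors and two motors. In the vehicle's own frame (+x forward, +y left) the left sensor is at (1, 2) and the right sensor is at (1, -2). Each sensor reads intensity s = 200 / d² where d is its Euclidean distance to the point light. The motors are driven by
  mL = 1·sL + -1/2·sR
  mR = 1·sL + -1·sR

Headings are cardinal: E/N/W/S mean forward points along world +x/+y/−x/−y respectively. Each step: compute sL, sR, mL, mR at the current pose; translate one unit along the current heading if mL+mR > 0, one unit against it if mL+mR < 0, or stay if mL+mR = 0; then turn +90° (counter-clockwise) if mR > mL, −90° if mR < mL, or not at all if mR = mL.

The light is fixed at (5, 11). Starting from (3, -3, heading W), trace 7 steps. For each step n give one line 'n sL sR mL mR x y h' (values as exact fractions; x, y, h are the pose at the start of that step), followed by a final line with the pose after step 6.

n=0: pose=(3,-3,W); sL=40/53, sR=200/153; mL=820/8109, mR=-4480/8109; mL+mR=-1220/2703 → advance -1; mR−mL=-100/153 → turn -1·90°
n=1: pose=(4,-3,N); sL=100/89, sR=20/17; mL=810/1513, mR=-80/1513; mL+mR=730/1513 → advance +1; mR−mL=-10/17 → turn -1·90°
n=2: pose=(4,-2,E); sL=200/121, sR=8/9; mL=1316/1089, mR=832/1089; mL+mR=716/363 → advance +1; mR−mL=-4/9 → turn -1·90°
n=3: pose=(5,-2,S); sL=1, sR=1; mL=1/2, mR=0; mL+mR=1/2 → advance +1; mR−mL=-1/2 → turn -1·90°
n=4: pose=(5,-3,W); sL=200/257, sR=40/29; mL=660/7453, mR=-4480/7453; mL+mR=-3820/7453 → advance -1; mR−mL=-20/29 → turn -1·90°
n=5: pose=(6,-3,N); sL=20/17, sR=100/89; mL=930/1513, mR=80/1513; mL+mR=1010/1513 → advance +1; mR−mL=-50/89 → turn -1·90°
n=6: pose=(6,-2,E); sL=8/5, sR=200/229; mL=1332/1145, mR=832/1145; mL+mR=2164/1145 → advance +1; mR−mL=-100/229 → turn -1·90°

0 40/53 200/153 820/8109 -4480/8109 3 -3 W
1 100/89 20/17 810/1513 -80/1513 4 -3 N
2 200/121 8/9 1316/1089 832/1089 4 -2 E
3 1 1 1/2 0 5 -2 S
4 200/257 40/29 660/7453 -4480/7453 5 -3 W
5 20/17 100/89 930/1513 80/1513 6 -3 N
6 8/5 200/229 1332/1145 832/1145 6 -2 E
final 7 -2 S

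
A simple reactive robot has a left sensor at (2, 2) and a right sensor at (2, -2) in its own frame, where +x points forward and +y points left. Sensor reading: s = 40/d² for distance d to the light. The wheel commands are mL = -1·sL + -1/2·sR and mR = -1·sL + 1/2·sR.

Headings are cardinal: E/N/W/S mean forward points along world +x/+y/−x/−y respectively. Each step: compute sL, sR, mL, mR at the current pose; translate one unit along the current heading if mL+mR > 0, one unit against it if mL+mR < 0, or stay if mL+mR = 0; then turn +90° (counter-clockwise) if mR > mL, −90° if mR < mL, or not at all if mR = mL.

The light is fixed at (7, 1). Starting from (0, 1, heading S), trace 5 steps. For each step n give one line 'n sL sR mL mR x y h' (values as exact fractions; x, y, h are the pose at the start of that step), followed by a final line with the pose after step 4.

n=0: pose=(0,1,S); sL=40/29, sR=8/17; mL=-796/493, mR=-564/493; mL+mR=-80/29 → advance -1; mR−mL=8/17 → turn +1·90°
n=1: pose=(0,2,E); sL=20/17, sR=20/13; mL=-430/221, mR=-90/221; mL+mR=-40/17 → advance -1; mR−mL=20/13 → turn +1·90°
n=2: pose=(-1,2,N); sL=40/109, sR=8/9; mL=-796/981, mR=76/981; mL+mR=-80/109 → advance -1; mR−mL=8/9 → turn +1·90°
n=3: pose=(-1,1,W); sL=5/13, sR=5/13; mL=-15/26, mR=-5/26; mL+mR=-10/13 → advance -1; mR−mL=5/13 → turn +1·90°
n=4: pose=(0,1,S); sL=40/29, sR=8/17; mL=-796/493, mR=-564/493; mL+mR=-80/29 → advance -1; mR−mL=8/17 → turn +1·90°

0 40/29 8/17 -796/493 -564/493 0 1 S
1 20/17 20/13 -430/221 -90/221 0 2 E
2 40/109 8/9 -796/981 76/981 -1 2 N
3 5/13 5/13 -15/26 -5/26 -1 1 W
4 40/29 8/17 -796/493 -564/493 0 1 S
final 0 2 E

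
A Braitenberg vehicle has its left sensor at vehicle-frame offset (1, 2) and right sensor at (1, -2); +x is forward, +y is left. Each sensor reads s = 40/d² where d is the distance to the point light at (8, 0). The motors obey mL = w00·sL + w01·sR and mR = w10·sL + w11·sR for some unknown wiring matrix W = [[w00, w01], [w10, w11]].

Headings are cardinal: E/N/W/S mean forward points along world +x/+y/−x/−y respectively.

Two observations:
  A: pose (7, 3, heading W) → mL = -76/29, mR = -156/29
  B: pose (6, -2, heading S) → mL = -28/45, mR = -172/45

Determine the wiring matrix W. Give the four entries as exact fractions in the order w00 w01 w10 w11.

-1/2 1 -1/2 -1

obs A: pose=(7,3,W) → sL=8, sR=40/29, mL=-76/29, mR=-156/29
obs B: pose=(6,-2,S) → sL=40/9, sR=8/5, mL=-28/45, mR=-172/45
sensor matrix S = [[8, 40/29], [40/9, 8/5]]; det S = 8704/1305
solve [mL_A; mL_B] = S·[w00; w01] and [mR_A; mR_B] = S·[w10; w11]:
  w00 = -1/2, w01 = 1, w10 = -1/2, w11 = -1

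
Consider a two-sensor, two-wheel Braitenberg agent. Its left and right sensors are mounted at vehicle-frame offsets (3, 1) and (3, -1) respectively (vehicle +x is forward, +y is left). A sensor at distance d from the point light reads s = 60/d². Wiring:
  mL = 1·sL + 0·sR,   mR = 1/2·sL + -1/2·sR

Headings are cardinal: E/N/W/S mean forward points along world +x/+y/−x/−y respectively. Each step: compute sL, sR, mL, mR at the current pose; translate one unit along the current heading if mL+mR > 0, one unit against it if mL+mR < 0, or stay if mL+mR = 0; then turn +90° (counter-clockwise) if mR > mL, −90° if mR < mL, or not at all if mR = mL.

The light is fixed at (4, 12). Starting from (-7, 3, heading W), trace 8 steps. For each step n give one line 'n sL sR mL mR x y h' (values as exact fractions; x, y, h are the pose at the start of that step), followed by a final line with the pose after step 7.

n=0: pose=(-7,3,W); sL=15/74, sR=3/13; mL=15/74, mR=-27/1924; mL+mR=363/1924 → advance +1; mR−mL=-417/1924 → turn -1·90°
n=1: pose=(-8,3,N); sL=12/41, sR=60/157; mL=12/41, mR=-288/6437; mL+mR=1596/6437 → advance +1; mR−mL=-2172/6437 → turn -1·90°
n=2: pose=(-8,4,E); sL=6/13, sR=10/27; mL=6/13, mR=16/351; mL+mR=178/351 → advance +1; mR−mL=-146/351 → turn -1·90°
n=3: pose=(-7,4,S); sL=60/221, sR=12/53; mL=60/221, mR=264/11713; mL+mR=3444/11713 → advance +1; mR−mL=-2916/11713 → turn -1·90°
n=4: pose=(-7,3,W); sL=15/74, sR=3/13; mL=15/74, mR=-27/1924; mL+mR=363/1924 → advance +1; mR−mL=-417/1924 → turn -1·90°
n=5: pose=(-8,3,N); sL=12/41, sR=60/157; mL=12/41, mR=-288/6437; mL+mR=1596/6437 → advance +1; mR−mL=-2172/6437 → turn -1·90°
n=6: pose=(-8,4,E); sL=6/13, sR=10/27; mL=6/13, mR=16/351; mL+mR=178/351 → advance +1; mR−mL=-146/351 → turn -1·90°
n=7: pose=(-7,4,S); sL=60/221, sR=12/53; mL=60/221, mR=264/11713; mL+mR=3444/11713 → advance +1; mR−mL=-2916/11713 → turn -1·90°

0 15/74 3/13 15/74 -27/1924 -7 3 W
1 12/41 60/157 12/41 -288/6437 -8 3 N
2 6/13 10/27 6/13 16/351 -8 4 E
3 60/221 12/53 60/221 264/11713 -7 4 S
4 15/74 3/13 15/74 -27/1924 -7 3 W
5 12/41 60/157 12/41 -288/6437 -8 3 N
6 6/13 10/27 6/13 16/351 -8 4 E
7 60/221 12/53 60/221 264/11713 -7 4 S
final -7 3 W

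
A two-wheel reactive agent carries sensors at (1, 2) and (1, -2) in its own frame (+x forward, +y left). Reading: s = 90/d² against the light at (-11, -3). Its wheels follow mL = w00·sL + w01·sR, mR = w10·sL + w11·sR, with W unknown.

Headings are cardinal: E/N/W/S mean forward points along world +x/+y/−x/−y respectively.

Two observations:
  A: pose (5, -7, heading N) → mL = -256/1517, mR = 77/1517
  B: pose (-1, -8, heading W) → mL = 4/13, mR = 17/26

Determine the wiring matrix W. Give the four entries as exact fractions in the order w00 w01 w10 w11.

obs A: pose=(5,-7,N) → sL=18/41, sR=10/37, mL=-256/1517, mR=77/1517
obs B: pose=(-1,-8,W) → sL=9/13, sR=1, mL=4/13, mR=17/26
sensor matrix S = [[18/41, 10/37], [9/13, 1]]; det S = 4968/19721
solve [mL_A; mL_B] = S·[w00; w01] and [mR_A; mR_B] = S·[w10; w11]:
  w00 = -1, w01 = 1, w10 = -1/2, w11 = 1

-1 1 -1/2 1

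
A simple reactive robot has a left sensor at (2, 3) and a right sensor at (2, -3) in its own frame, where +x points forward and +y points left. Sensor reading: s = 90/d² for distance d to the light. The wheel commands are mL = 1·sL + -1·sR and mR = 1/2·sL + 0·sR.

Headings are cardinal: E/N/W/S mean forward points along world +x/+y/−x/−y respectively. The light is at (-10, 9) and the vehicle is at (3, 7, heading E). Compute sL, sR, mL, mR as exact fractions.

left sensor world pos  = (5, 10); dL² = 226
right sensor world pos = (5, 4); dR² = 250
sL = 90/226 = 45/113
sR = 90/250 = 9/25
mL = 1·sL + -1·sR = 108/2825
mR = 1/2·sL + 0·sR = 45/226

45/113 9/25 108/2825 45/226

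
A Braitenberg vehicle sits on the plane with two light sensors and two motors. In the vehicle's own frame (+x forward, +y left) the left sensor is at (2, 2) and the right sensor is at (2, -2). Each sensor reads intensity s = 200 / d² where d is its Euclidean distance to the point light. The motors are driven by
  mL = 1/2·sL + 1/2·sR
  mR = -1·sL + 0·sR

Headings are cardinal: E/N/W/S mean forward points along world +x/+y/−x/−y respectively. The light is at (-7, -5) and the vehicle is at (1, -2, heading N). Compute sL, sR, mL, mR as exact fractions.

left sensor world pos  = (-1, 0); dL² = 61
right sensor world pos = (3, 0); dR² = 125
sL = 200/61 = 200/61
sR = 200/125 = 8/5
mL = 1/2·sL + 1/2·sR = 744/305
mR = -1·sL + 0·sR = -200/61

200/61 8/5 744/305 -200/61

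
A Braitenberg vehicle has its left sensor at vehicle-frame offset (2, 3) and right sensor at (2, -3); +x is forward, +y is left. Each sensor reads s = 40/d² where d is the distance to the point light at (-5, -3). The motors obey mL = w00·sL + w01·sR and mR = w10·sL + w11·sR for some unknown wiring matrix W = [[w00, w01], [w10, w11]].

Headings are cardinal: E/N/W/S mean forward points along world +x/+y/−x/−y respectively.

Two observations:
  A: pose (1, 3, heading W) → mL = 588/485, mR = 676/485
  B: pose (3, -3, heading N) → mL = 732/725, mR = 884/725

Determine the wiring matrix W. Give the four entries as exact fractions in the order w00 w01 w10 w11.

obs A: pose=(1,3,W) → sL=8/5, sR=40/97, mL=588/485, mR=676/485
obs B: pose=(3,-3,N) → sL=40/29, sR=8/25, mL=732/725, mR=884/725
sensor matrix S = [[8/5, 40/97], [40/29, 8/25]]; det S = -19968/351625
solve [mL_A; mL_B] = S·[w00; w01] and [mR_A; mR_B] = S·[w10; w11]:
  w00 = 1/2, w01 = 1, w10 = 1, w11 = -1/2

1/2 1 1 -1/2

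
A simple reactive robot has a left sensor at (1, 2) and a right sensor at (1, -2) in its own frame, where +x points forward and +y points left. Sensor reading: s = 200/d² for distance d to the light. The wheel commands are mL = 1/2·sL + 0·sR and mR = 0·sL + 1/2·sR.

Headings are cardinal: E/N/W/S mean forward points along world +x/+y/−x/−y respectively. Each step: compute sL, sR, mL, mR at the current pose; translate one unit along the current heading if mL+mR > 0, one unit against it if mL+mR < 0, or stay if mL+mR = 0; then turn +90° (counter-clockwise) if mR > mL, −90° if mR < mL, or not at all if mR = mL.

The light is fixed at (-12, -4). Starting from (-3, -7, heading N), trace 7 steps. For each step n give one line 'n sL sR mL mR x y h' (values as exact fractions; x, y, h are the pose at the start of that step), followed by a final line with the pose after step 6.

n=0: pose=(-3,-7,N); sL=200/53, sR=8/5; mL=100/53, mR=4/5; mL+mR=712/265 → advance +1; mR−mL=-288/265 → turn -1·90°
n=1: pose=(-3,-6,E); sL=2, sR=50/29; mL=1, mR=25/29; mL+mR=54/29 → advance +1; mR−mL=-4/29 → turn -1·90°
n=2: pose=(-2,-6,S); sL=200/153, sR=200/73; mL=100/153, mR=100/73; mL+mR=22600/11169 → advance +1; mR−mL=8000/11169 → turn +1·90°
n=3: pose=(-2,-7,E); sL=100/61, sR=100/73; mL=50/61, mR=50/73; mL+mR=6700/4453 → advance +1; mR−mL=-600/4453 → turn -1·90°
n=4: pose=(-1,-7,S); sL=40/37, sR=200/97; mL=20/37, mR=100/97; mL+mR=5640/3589 → advance +1; mR−mL=1760/3589 → turn +1·90°
n=5: pose=(-1,-8,E); sL=50/37, sR=10/9; mL=25/37, mR=5/9; mL+mR=410/333 → advance +1; mR−mL=-40/333 → turn -1·90°
n=6: pose=(0,-8,S); sL=200/221, sR=8/5; mL=100/221, mR=4/5; mL+mR=1384/1105 → advance +1; mR−mL=384/1105 → turn +1·90°

0 200/53 8/5 100/53 4/5 -3 -7 N
1 2 50/29 1 25/29 -3 -6 E
2 200/153 200/73 100/153 100/73 -2 -6 S
3 100/61 100/73 50/61 50/73 -2 -7 E
4 40/37 200/97 20/37 100/97 -1 -7 S
5 50/37 10/9 25/37 5/9 -1 -8 E
6 200/221 8/5 100/221 4/5 0 -8 S
final 0 -9 E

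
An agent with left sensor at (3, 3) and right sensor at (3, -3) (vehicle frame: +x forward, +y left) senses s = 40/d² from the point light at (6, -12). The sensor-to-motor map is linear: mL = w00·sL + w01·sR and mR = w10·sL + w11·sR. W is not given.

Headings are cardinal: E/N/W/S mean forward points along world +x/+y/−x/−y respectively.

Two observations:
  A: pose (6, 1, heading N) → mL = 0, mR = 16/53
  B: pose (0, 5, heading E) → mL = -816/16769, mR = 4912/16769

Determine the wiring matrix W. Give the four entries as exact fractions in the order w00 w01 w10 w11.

1/2 -1/2 1 1

obs A: pose=(6,1,N) → sL=8/53, sR=8/53, mL=0, mR=16/53
obs B: pose=(0,5,E) → sL=40/409, sR=8/41, mL=-816/16769, mR=4912/16769
sensor matrix S = [[8/53, 8/53], [40/409, 8/41]]; det S = 13056/888757
solve [mL_A; mL_B] = S·[w00; w01] and [mR_A; mR_B] = S·[w10; w11]:
  w00 = 1/2, w01 = -1/2, w10 = 1, w11 = 1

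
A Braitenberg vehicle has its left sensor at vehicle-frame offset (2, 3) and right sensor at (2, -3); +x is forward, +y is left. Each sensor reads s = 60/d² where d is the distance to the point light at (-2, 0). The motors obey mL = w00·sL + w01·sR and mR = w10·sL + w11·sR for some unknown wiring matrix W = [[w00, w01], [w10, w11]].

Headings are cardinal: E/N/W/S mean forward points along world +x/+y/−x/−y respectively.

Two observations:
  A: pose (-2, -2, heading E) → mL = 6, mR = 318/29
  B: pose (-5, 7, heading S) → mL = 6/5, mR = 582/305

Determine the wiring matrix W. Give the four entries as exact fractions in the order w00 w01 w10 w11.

obs A: pose=(-2,-2,E) → sL=12, sR=60/29, mL=6, mR=318/29
obs B: pose=(-5,7,S) → sL=12/5, sR=60/61, mL=6/5, mR=582/305
sensor matrix S = [[12, 60/29], [12/5, 60/61]]; det S = 12096/1769
solve [mL_A; mL_B] = S·[w00; w01] and [mR_A; mR_B] = S·[w10; w11]:
  w00 = 1/2, w01 = 0, w10 = 1, w11 = -1/2

1/2 0 1 -1/2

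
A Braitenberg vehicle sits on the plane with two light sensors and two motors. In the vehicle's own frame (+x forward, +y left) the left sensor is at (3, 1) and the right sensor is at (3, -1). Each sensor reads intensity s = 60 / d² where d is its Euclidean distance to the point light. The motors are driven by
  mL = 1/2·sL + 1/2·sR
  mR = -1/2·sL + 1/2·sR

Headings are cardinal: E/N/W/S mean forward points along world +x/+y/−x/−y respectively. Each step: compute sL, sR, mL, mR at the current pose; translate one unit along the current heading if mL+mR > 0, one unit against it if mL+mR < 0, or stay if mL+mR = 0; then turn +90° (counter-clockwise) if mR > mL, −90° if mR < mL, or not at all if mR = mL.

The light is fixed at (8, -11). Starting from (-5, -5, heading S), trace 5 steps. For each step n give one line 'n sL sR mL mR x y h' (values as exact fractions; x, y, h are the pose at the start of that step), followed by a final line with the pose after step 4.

0 20/51 12/41 716/2091 -104/2091 -5 -5 S
1 15/68 15/73 2115/9928 -75/9928 -5 -6 W
2 60/289 60/233 15660/67337 1680/67337 -6 -6 N
3 6/17 30/73 474/1241 36/1241 -6 -5 E
4 20/51 12/41 716/2091 -104/2091 -5 -5 S
final -5 -6 W

n=0: pose=(-5,-5,S); sL=20/51, sR=12/41; mL=716/2091, mR=-104/2091; mL+mR=12/41 → advance +1; mR−mL=-20/51 → turn -1·90°
n=1: pose=(-5,-6,W); sL=15/68, sR=15/73; mL=2115/9928, mR=-75/9928; mL+mR=15/73 → advance +1; mR−mL=-15/68 → turn -1·90°
n=2: pose=(-6,-6,N); sL=60/289, sR=60/233; mL=15660/67337, mR=1680/67337; mL+mR=60/233 → advance +1; mR−mL=-60/289 → turn -1·90°
n=3: pose=(-6,-5,E); sL=6/17, sR=30/73; mL=474/1241, mR=36/1241; mL+mR=30/73 → advance +1; mR−mL=-6/17 → turn -1·90°
n=4: pose=(-5,-5,S); sL=20/51, sR=12/41; mL=716/2091, mR=-104/2091; mL+mR=12/41 → advance +1; mR−mL=-20/51 → turn -1·90°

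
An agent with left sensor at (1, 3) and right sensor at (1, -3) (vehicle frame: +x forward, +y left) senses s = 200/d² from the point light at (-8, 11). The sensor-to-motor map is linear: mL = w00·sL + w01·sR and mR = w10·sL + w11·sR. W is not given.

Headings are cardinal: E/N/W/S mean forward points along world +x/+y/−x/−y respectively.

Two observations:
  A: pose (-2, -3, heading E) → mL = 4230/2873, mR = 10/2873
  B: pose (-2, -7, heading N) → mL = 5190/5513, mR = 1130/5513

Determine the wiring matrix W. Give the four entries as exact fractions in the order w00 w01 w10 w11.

obs A: pose=(-2,-3,E) → sL=20/17, sR=100/169, mL=4230/2873, mR=10/2873
obs B: pose=(-2,-7,N) → sL=100/149, sR=20/37, mL=5190/5513, mR=1130/5513
sensor matrix S = [[20/17, 100/169], [100/149, 20/37]]; det S = 3782400/15838849
solve [mL_A; mL_B] = S·[w00; w01] and [mR_A; mR_B] = S·[w10; w11]:
  w00 = 1, w01 = 1/2, w10 = -1/2, w11 = 1

1 1/2 -1/2 1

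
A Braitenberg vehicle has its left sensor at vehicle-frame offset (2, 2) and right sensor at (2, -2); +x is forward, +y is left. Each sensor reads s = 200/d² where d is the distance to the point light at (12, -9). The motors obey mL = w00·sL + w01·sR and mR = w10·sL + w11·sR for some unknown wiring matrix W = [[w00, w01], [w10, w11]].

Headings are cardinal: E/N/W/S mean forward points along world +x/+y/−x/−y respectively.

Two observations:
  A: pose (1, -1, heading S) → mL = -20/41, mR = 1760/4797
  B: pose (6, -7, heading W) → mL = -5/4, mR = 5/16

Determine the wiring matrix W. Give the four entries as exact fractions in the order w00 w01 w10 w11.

obs A: pose=(1,-1,S) → sL=200/117, sR=40/41, mL=-20/41, mR=1760/4797
obs B: pose=(6,-7,W) → sL=25/8, sR=5/2, mL=-5/4, mR=5/16
sensor matrix S = [[200/117, 40/41], [25/8, 5/2]]; det S = 5875/4797
solve [mL_A; mL_B] = S·[w00; w01] and [mR_A; mR_B] = S·[w10; w11]:
  w00 = 0, w01 = -1/2, w10 = 1/2, w11 = -1/2

0 -1/2 1/2 -1/2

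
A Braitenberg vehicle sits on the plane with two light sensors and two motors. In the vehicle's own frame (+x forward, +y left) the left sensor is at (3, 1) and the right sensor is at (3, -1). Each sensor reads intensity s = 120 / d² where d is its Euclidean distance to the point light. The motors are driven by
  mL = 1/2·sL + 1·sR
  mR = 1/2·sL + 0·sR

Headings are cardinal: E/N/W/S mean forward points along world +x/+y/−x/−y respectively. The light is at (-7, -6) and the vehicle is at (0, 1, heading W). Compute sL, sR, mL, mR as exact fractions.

left sensor world pos  = (-3, 0); dL² = 52
right sensor world pos = (-3, 2); dR² = 80
sL = 120/52 = 30/13
sR = 120/80 = 3/2
mL = 1/2·sL + 1·sR = 69/26
mR = 1/2·sL + 0·sR = 15/13

30/13 3/2 69/26 15/13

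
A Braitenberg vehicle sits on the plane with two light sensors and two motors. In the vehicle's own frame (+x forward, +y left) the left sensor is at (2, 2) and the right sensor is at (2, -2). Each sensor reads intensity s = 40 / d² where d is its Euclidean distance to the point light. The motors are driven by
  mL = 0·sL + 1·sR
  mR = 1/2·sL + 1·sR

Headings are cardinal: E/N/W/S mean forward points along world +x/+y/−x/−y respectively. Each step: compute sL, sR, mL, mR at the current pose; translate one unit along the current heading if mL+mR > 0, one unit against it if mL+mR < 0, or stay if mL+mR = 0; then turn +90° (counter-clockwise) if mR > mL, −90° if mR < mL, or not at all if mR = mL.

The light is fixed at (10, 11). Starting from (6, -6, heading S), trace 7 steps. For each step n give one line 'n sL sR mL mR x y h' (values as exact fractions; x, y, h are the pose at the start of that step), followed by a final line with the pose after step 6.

n=0: pose=(6,-6,S); sL=8/73, sR=40/397; mL=40/397, mR=4508/28981; mL+mR=7428/28981 → advance +1; mR−mL=4/73 → turn +1·90°
n=1: pose=(6,-7,E); sL=2/13, sR=10/101; mL=10/101, mR=231/1313; mL+mR=361/1313 → advance +1; mR−mL=1/13 → turn +1·90°
n=2: pose=(7,-7,N); sL=40/281, sR=40/257; mL=40/257, mR=16380/72217; mL+mR=27620/72217 → advance +1; mR−mL=20/281 → turn +1·90°
n=3: pose=(7,-6,W); sL=20/193, sR=4/25; mL=4/25, mR=1022/4825; mL+mR=1794/4825 → advance +1; mR−mL=10/193 → turn +1·90°
n=4: pose=(6,-6,S); sL=8/73, sR=40/397; mL=40/397, mR=4508/28981; mL+mR=7428/28981 → advance +1; mR−mL=4/73 → turn +1·90°
n=5: pose=(6,-7,E); sL=2/13, sR=10/101; mL=10/101, mR=231/1313; mL+mR=361/1313 → advance +1; mR−mL=1/13 → turn +1·90°
n=6: pose=(7,-7,N); sL=40/281, sR=40/257; mL=40/257, mR=16380/72217; mL+mR=27620/72217 → advance +1; mR−mL=20/281 → turn +1·90°

0 8/73 40/397 40/397 4508/28981 6 -6 S
1 2/13 10/101 10/101 231/1313 6 -7 E
2 40/281 40/257 40/257 16380/72217 7 -7 N
3 20/193 4/25 4/25 1022/4825 7 -6 W
4 8/73 40/397 40/397 4508/28981 6 -6 S
5 2/13 10/101 10/101 231/1313 6 -7 E
6 40/281 40/257 40/257 16380/72217 7 -7 N
final 7 -6 W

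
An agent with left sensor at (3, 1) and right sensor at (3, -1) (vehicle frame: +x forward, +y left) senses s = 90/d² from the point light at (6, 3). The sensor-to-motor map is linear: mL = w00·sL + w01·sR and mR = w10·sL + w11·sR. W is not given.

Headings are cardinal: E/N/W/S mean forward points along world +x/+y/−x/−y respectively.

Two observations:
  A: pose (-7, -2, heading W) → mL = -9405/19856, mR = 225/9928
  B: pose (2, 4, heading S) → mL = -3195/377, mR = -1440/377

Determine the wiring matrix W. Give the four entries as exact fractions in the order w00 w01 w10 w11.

obs A: pose=(-7,-2,W) → sL=45/146, sR=45/136, mL=-9405/19856, mR=225/9928
obs B: pose=(2,4,S) → sL=90/13, sR=90/29, mL=-3195/377, mR=-1440/377
sensor matrix S = [[45/146, 45/136], [90/13, 90/29]]; det S = -2496825/1871428
solve [mL_A; mL_B] = S·[w00; w01] and [mR_A; mR_B] = S·[w10; w11]:
  w00 = -1, w01 = -1/2, w10 = -1, w11 = 1

-1 -1/2 -1 1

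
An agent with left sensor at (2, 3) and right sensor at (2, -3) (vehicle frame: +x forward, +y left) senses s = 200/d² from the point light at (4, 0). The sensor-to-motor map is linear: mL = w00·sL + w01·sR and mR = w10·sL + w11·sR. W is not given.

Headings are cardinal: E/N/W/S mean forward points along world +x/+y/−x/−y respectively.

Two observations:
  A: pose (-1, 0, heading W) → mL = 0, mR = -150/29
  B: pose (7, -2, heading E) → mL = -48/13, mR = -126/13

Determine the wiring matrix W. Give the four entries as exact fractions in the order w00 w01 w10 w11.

-1 1 -1 -1/2

obs A: pose=(-1,0,W) → sL=100/29, sR=100/29, mL=0, mR=-150/29
obs B: pose=(7,-2,E) → sL=100/13, sR=4, mL=-48/13, mR=-126/13
sensor matrix S = [[100/29, 100/29], [100/13, 4]]; det S = -4800/377
solve [mL_A; mL_B] = S·[w00; w01] and [mR_A; mR_B] = S·[w10; w11]:
  w00 = -1, w01 = 1, w10 = -1, w11 = -1/2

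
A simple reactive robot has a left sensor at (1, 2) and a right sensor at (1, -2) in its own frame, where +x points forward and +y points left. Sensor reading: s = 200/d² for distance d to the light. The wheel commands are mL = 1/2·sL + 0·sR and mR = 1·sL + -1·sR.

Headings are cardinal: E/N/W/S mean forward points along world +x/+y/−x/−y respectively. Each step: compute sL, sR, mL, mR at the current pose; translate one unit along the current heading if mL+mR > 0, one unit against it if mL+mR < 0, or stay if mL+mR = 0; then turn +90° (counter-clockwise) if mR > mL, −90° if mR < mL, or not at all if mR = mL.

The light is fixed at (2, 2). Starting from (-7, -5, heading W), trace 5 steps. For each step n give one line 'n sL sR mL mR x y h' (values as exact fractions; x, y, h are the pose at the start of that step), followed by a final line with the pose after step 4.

0 200/181 8/5 100/181 -448/905 -7 -5 W
1 10/9 2 5/9 -8/9 -8 -5 N
2 200/117 200/181 100/117 12800/21177 -8 -6 E
3 20/13 100/101 10/13 720/1313 -7 -6 S
4 200/221 200/149 100/221 -14400/32929 -7 -7 W
final -8 -7 N

n=0: pose=(-7,-5,W); sL=200/181, sR=8/5; mL=100/181, mR=-448/905; mL+mR=52/905 → advance +1; mR−mL=-948/905 → turn -1·90°
n=1: pose=(-8,-5,N); sL=10/9, sR=2; mL=5/9, mR=-8/9; mL+mR=-1/3 → advance -1; mR−mL=-13/9 → turn -1·90°
n=2: pose=(-8,-6,E); sL=200/117, sR=200/181; mL=100/117, mR=12800/21177; mL+mR=10300/7059 → advance +1; mR−mL=-5300/21177 → turn -1·90°
n=3: pose=(-7,-6,S); sL=20/13, sR=100/101; mL=10/13, mR=720/1313; mL+mR=1730/1313 → advance +1; mR−mL=-290/1313 → turn -1·90°
n=4: pose=(-7,-7,W); sL=200/221, sR=200/149; mL=100/221, mR=-14400/32929; mL+mR=500/32929 → advance +1; mR−mL=-29300/32929 → turn -1·90°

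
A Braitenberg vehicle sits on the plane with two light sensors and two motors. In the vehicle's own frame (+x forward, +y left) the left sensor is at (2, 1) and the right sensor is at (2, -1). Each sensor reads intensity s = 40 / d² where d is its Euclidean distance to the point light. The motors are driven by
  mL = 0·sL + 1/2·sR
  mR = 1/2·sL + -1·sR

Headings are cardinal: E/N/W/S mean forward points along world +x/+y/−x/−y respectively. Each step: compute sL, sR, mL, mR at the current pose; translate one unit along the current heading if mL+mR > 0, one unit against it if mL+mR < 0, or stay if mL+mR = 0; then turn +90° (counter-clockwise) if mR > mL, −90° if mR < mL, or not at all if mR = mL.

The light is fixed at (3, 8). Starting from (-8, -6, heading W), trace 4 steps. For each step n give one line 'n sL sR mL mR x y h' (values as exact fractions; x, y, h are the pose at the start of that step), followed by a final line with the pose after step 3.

n=0: pose=(-8,-6,W); sL=20/197, sR=20/169; mL=10/169, mR=-2250/33293; mL+mR=-280/33293 → advance -1; mR−mL=-4220/33293 → turn -1·90°
n=1: pose=(-7,-6,N); sL=8/53, sR=8/45; mL=4/45, mR=-244/2385; mL+mR=-32/2385 → advance -1; mR−mL=-152/795 → turn -1·90°
n=2: pose=(-7,-7,E); sL=2/13, sR=1/8; mL=1/16, mR=-5/104; mL+mR=3/208 → advance +1; mR−mL=-23/208 → turn -1·90°
n=3: pose=(-6,-7,S); sL=40/353, sR=40/389; mL=20/389, mR=-6340/137317; mL+mR=720/137317 → advance +1; mR−mL=-13400/137317 → turn -1·90°

0 20/197 20/169 10/169 -2250/33293 -8 -6 W
1 8/53 8/45 4/45 -244/2385 -7 -6 N
2 2/13 1/8 1/16 -5/104 -7 -7 E
3 40/353 40/389 20/389 -6340/137317 -6 -7 S
final -6 -8 W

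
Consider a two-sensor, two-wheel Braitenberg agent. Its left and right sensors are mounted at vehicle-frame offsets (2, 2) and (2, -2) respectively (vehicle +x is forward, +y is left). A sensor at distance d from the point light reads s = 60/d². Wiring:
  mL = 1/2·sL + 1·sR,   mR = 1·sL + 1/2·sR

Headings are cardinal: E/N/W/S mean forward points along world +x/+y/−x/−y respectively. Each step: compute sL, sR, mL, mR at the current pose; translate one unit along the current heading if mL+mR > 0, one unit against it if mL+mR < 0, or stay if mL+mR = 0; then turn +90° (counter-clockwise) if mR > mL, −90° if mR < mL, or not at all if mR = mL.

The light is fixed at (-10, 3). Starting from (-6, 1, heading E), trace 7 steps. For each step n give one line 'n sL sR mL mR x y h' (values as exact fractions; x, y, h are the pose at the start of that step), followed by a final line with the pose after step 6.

n=0: pose=(-6,1,E); sL=5/3, sR=15/13; mL=155/78, mR=175/78; mL+mR=55/13 → advance +1; mR−mL=10/39 → turn +1·90°
n=1: pose=(-5,1,N); sL=20/3, sR=60/49; mL=670/147, mR=1070/147; mL+mR=580/49 → advance +1; mR−mL=400/147 → turn +1·90°
n=2: pose=(-5,2,W); sL=10/3, sR=6; mL=23/3, mR=19/3; mL+mR=14 → advance +1; mR−mL=-4/3 → turn -1·90°
n=3: pose=(-6,2,N); sL=12, sR=60/37; mL=282/37, mR=474/37; mL+mR=756/37 → advance +1; mR−mL=192/37 → turn +1·90°
n=4: pose=(-6,3,W); sL=15/2, sR=15/2; mL=45/4, mR=45/4; mL+mR=45/2 → advance +1; mR−mL=0 → turn +0·90°
n=5: pose=(-7,3,W); sL=12, sR=12; mL=18, mR=18; mL+mR=36 → advance +1; mR−mL=0 → turn +0·90°
n=6: pose=(-8,3,W); sL=15, sR=15; mL=45/2, mR=45/2; mL+mR=45 → advance +1; mR−mL=0 → turn +0·90°

0 5/3 15/13 155/78 175/78 -6 1 E
1 20/3 60/49 670/147 1070/147 -5 1 N
2 10/3 6 23/3 19/3 -5 2 W
3 12 60/37 282/37 474/37 -6 2 N
4 15/2 15/2 45/4 45/4 -6 3 W
5 12 12 18 18 -7 3 W
6 15 15 45/2 45/2 -8 3 W
final -9 3 W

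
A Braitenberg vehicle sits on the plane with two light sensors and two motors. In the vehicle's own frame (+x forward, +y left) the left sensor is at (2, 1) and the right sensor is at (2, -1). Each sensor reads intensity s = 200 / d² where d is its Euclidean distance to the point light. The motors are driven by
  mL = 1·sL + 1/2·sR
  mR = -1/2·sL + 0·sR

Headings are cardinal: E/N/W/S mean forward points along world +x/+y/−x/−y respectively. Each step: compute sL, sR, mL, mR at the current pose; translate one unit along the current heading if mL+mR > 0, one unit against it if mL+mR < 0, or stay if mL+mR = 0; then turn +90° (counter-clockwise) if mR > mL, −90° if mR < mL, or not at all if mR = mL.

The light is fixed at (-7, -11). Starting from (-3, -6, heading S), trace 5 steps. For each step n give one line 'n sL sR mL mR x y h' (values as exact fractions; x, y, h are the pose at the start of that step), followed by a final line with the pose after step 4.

n=0: pose=(-3,-6,S); sL=100/17, sR=100/9; mL=1750/153, mR=-50/17; mL+mR=1300/153 → advance +1; mR−mL=-2200/153 → turn -1·90°
n=1: pose=(-3,-7,W); sL=200/13, sR=200/29; mL=7100/377, mR=-100/13; mL+mR=4200/377 → advance +1; mR−mL=-10000/377 → turn -1·90°
n=2: pose=(-4,-7,N); sL=5, sR=50/13; mL=90/13, mR=-5/2; mL+mR=115/26 → advance +1; mR−mL=-245/26 → turn -1·90°
n=3: pose=(-4,-6,E); sL=200/61, sR=200/41; mL=14300/2501, mR=-100/61; mL+mR=10200/2501 → advance +1; mR−mL=-18400/2501 → turn -1·90°
n=4: pose=(-3,-6,S); sL=100/17, sR=100/9; mL=1750/153, mR=-50/17; mL+mR=1300/153 → advance +1; mR−mL=-2200/153 → turn -1·90°

0 100/17 100/9 1750/153 -50/17 -3 -6 S
1 200/13 200/29 7100/377 -100/13 -3 -7 W
2 5 50/13 90/13 -5/2 -4 -7 N
3 200/61 200/41 14300/2501 -100/61 -4 -6 E
4 100/17 100/9 1750/153 -50/17 -3 -6 S
final -3 -7 W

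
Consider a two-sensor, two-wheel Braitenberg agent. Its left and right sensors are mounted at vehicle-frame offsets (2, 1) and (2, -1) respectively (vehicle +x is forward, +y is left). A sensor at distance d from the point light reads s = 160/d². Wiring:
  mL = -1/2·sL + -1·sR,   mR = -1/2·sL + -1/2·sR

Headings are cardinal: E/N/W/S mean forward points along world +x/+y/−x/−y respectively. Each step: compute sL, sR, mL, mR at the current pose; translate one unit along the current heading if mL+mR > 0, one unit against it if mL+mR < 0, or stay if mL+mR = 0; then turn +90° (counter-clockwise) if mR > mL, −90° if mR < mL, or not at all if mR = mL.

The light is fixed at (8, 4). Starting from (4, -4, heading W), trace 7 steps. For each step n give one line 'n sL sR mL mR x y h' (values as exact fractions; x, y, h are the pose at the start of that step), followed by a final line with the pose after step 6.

n=0: pose=(4,-4,W); sL=160/117, sR=32/17; mL=-5104/1989, mR=-3232/1989; mL+mR=-8336/1989 → advance -1; mR−mL=16/17 → turn +1·90°
n=1: pose=(5,-4,S); sL=20/13, sR=40/29; mL=-810/377, mR=-550/377; mL+mR=-1360/377 → advance -1; mR−mL=20/29 → turn +1·90°
n=2: pose=(5,-3,E); sL=160/37, sR=32/13; mL=-2224/481, mR=-1632/481; mL+mR=-3856/481 → advance -1; mR−mL=16/13 → turn +1·90°
n=3: pose=(4,-3,N); sL=16/5, sR=80/17; mL=-536/85, mR=-336/85; mL+mR=-872/85 → advance -1; mR−mL=40/17 → turn +1·90°
n=4: pose=(4,-4,W); sL=160/117, sR=32/17; mL=-5104/1989, mR=-3232/1989; mL+mR=-8336/1989 → advance -1; mR−mL=16/17 → turn +1·90°
n=5: pose=(5,-4,S); sL=20/13, sR=40/29; mL=-810/377, mR=-550/377; mL+mR=-1360/377 → advance -1; mR−mL=20/29 → turn +1·90°
n=6: pose=(5,-3,E); sL=160/37, sR=32/13; mL=-2224/481, mR=-1632/481; mL+mR=-3856/481 → advance -1; mR−mL=16/13 → turn +1·90°

0 160/117 32/17 -5104/1989 -3232/1989 4 -4 W
1 20/13 40/29 -810/377 -550/377 5 -4 S
2 160/37 32/13 -2224/481 -1632/481 5 -3 E
3 16/5 80/17 -536/85 -336/85 4 -3 N
4 160/117 32/17 -5104/1989 -3232/1989 4 -4 W
5 20/13 40/29 -810/377 -550/377 5 -4 S
6 160/37 32/13 -2224/481 -1632/481 5 -3 E
final 4 -3 N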